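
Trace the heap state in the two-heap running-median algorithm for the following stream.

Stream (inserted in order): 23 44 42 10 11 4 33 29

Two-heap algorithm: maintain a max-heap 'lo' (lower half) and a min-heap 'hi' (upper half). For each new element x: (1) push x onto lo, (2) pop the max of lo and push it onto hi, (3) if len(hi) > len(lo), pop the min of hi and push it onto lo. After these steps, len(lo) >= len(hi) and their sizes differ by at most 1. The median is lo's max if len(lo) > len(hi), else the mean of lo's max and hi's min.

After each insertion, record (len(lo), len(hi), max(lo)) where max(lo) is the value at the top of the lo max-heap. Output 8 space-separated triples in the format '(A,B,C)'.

Answer: (1,0,23) (1,1,23) (2,1,42) (2,2,23) (3,2,23) (3,3,11) (4,3,23) (4,4,23)

Derivation:
Step 1: insert 23 -> lo=[23] hi=[] -> (len(lo)=1, len(hi)=0, max(lo)=23)
Step 2: insert 44 -> lo=[23] hi=[44] -> (len(lo)=1, len(hi)=1, max(lo)=23)
Step 3: insert 42 -> lo=[23, 42] hi=[44] -> (len(lo)=2, len(hi)=1, max(lo)=42)
Step 4: insert 10 -> lo=[10, 23] hi=[42, 44] -> (len(lo)=2, len(hi)=2, max(lo)=23)
Step 5: insert 11 -> lo=[10, 11, 23] hi=[42, 44] -> (len(lo)=3, len(hi)=2, max(lo)=23)
Step 6: insert 4 -> lo=[4, 10, 11] hi=[23, 42, 44] -> (len(lo)=3, len(hi)=3, max(lo)=11)
Step 7: insert 33 -> lo=[4, 10, 11, 23] hi=[33, 42, 44] -> (len(lo)=4, len(hi)=3, max(lo)=23)
Step 8: insert 29 -> lo=[4, 10, 11, 23] hi=[29, 33, 42, 44] -> (len(lo)=4, len(hi)=4, max(lo)=23)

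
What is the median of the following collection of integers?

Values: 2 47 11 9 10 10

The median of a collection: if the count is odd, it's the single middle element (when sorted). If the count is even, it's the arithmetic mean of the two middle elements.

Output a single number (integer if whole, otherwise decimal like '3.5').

Answer: 10

Derivation:
Step 1: insert 2 -> lo=[2] (size 1, max 2) hi=[] (size 0) -> median=2
Step 2: insert 47 -> lo=[2] (size 1, max 2) hi=[47] (size 1, min 47) -> median=24.5
Step 3: insert 11 -> lo=[2, 11] (size 2, max 11) hi=[47] (size 1, min 47) -> median=11
Step 4: insert 9 -> lo=[2, 9] (size 2, max 9) hi=[11, 47] (size 2, min 11) -> median=10
Step 5: insert 10 -> lo=[2, 9, 10] (size 3, max 10) hi=[11, 47] (size 2, min 11) -> median=10
Step 6: insert 10 -> lo=[2, 9, 10] (size 3, max 10) hi=[10, 11, 47] (size 3, min 10) -> median=10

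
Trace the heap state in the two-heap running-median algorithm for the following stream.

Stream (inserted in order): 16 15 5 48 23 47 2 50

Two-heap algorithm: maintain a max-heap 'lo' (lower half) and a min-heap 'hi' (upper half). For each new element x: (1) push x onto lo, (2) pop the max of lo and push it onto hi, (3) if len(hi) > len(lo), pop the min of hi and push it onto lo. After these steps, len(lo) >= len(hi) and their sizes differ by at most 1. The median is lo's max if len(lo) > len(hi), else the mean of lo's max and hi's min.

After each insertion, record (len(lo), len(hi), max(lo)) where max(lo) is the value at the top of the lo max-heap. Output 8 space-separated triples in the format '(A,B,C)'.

Answer: (1,0,16) (1,1,15) (2,1,15) (2,2,15) (3,2,16) (3,3,16) (4,3,16) (4,4,16)

Derivation:
Step 1: insert 16 -> lo=[16] hi=[] -> (len(lo)=1, len(hi)=0, max(lo)=16)
Step 2: insert 15 -> lo=[15] hi=[16] -> (len(lo)=1, len(hi)=1, max(lo)=15)
Step 3: insert 5 -> lo=[5, 15] hi=[16] -> (len(lo)=2, len(hi)=1, max(lo)=15)
Step 4: insert 48 -> lo=[5, 15] hi=[16, 48] -> (len(lo)=2, len(hi)=2, max(lo)=15)
Step 5: insert 23 -> lo=[5, 15, 16] hi=[23, 48] -> (len(lo)=3, len(hi)=2, max(lo)=16)
Step 6: insert 47 -> lo=[5, 15, 16] hi=[23, 47, 48] -> (len(lo)=3, len(hi)=3, max(lo)=16)
Step 7: insert 2 -> lo=[2, 5, 15, 16] hi=[23, 47, 48] -> (len(lo)=4, len(hi)=3, max(lo)=16)
Step 8: insert 50 -> lo=[2, 5, 15, 16] hi=[23, 47, 48, 50] -> (len(lo)=4, len(hi)=4, max(lo)=16)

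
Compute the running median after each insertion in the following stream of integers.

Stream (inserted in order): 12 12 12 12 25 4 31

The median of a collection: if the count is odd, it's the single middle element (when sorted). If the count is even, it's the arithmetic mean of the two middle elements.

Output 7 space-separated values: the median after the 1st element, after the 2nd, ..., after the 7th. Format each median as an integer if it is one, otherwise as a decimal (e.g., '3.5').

Answer: 12 12 12 12 12 12 12

Derivation:
Step 1: insert 12 -> lo=[12] (size 1, max 12) hi=[] (size 0) -> median=12
Step 2: insert 12 -> lo=[12] (size 1, max 12) hi=[12] (size 1, min 12) -> median=12
Step 3: insert 12 -> lo=[12, 12] (size 2, max 12) hi=[12] (size 1, min 12) -> median=12
Step 4: insert 12 -> lo=[12, 12] (size 2, max 12) hi=[12, 12] (size 2, min 12) -> median=12
Step 5: insert 25 -> lo=[12, 12, 12] (size 3, max 12) hi=[12, 25] (size 2, min 12) -> median=12
Step 6: insert 4 -> lo=[4, 12, 12] (size 3, max 12) hi=[12, 12, 25] (size 3, min 12) -> median=12
Step 7: insert 31 -> lo=[4, 12, 12, 12] (size 4, max 12) hi=[12, 25, 31] (size 3, min 12) -> median=12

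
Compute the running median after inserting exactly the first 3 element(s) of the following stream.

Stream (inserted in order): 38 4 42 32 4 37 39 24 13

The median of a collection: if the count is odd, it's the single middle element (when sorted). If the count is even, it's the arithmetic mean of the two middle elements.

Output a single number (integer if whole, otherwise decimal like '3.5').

Answer: 38

Derivation:
Step 1: insert 38 -> lo=[38] (size 1, max 38) hi=[] (size 0) -> median=38
Step 2: insert 4 -> lo=[4] (size 1, max 4) hi=[38] (size 1, min 38) -> median=21
Step 3: insert 42 -> lo=[4, 38] (size 2, max 38) hi=[42] (size 1, min 42) -> median=38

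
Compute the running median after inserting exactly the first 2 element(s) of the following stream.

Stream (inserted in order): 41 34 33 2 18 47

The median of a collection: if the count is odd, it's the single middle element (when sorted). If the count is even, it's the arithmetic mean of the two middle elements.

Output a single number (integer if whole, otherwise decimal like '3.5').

Step 1: insert 41 -> lo=[41] (size 1, max 41) hi=[] (size 0) -> median=41
Step 2: insert 34 -> lo=[34] (size 1, max 34) hi=[41] (size 1, min 41) -> median=37.5

Answer: 37.5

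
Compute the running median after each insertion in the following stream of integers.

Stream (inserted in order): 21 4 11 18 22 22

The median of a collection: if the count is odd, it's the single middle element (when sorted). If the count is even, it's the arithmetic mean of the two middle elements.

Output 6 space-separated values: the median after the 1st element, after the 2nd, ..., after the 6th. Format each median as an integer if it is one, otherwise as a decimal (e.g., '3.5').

Answer: 21 12.5 11 14.5 18 19.5

Derivation:
Step 1: insert 21 -> lo=[21] (size 1, max 21) hi=[] (size 0) -> median=21
Step 2: insert 4 -> lo=[4] (size 1, max 4) hi=[21] (size 1, min 21) -> median=12.5
Step 3: insert 11 -> lo=[4, 11] (size 2, max 11) hi=[21] (size 1, min 21) -> median=11
Step 4: insert 18 -> lo=[4, 11] (size 2, max 11) hi=[18, 21] (size 2, min 18) -> median=14.5
Step 5: insert 22 -> lo=[4, 11, 18] (size 3, max 18) hi=[21, 22] (size 2, min 21) -> median=18
Step 6: insert 22 -> lo=[4, 11, 18] (size 3, max 18) hi=[21, 22, 22] (size 3, min 21) -> median=19.5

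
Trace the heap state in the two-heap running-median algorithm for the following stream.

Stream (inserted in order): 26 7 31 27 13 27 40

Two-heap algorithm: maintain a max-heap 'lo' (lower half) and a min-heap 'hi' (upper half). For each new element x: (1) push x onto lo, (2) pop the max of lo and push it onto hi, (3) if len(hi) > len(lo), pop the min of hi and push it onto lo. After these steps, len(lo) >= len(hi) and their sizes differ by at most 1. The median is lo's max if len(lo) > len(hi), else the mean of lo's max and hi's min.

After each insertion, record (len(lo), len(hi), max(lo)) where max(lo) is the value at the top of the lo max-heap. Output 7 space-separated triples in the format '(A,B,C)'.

Answer: (1,0,26) (1,1,7) (2,1,26) (2,2,26) (3,2,26) (3,3,26) (4,3,27)

Derivation:
Step 1: insert 26 -> lo=[26] hi=[] -> (len(lo)=1, len(hi)=0, max(lo)=26)
Step 2: insert 7 -> lo=[7] hi=[26] -> (len(lo)=1, len(hi)=1, max(lo)=7)
Step 3: insert 31 -> lo=[7, 26] hi=[31] -> (len(lo)=2, len(hi)=1, max(lo)=26)
Step 4: insert 27 -> lo=[7, 26] hi=[27, 31] -> (len(lo)=2, len(hi)=2, max(lo)=26)
Step 5: insert 13 -> lo=[7, 13, 26] hi=[27, 31] -> (len(lo)=3, len(hi)=2, max(lo)=26)
Step 6: insert 27 -> lo=[7, 13, 26] hi=[27, 27, 31] -> (len(lo)=3, len(hi)=3, max(lo)=26)
Step 7: insert 40 -> lo=[7, 13, 26, 27] hi=[27, 31, 40] -> (len(lo)=4, len(hi)=3, max(lo)=27)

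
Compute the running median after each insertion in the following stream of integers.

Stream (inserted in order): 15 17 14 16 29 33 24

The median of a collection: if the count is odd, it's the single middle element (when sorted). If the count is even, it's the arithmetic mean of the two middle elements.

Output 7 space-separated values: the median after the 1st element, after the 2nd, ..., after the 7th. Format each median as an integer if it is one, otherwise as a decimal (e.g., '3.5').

Step 1: insert 15 -> lo=[15] (size 1, max 15) hi=[] (size 0) -> median=15
Step 2: insert 17 -> lo=[15] (size 1, max 15) hi=[17] (size 1, min 17) -> median=16
Step 3: insert 14 -> lo=[14, 15] (size 2, max 15) hi=[17] (size 1, min 17) -> median=15
Step 4: insert 16 -> lo=[14, 15] (size 2, max 15) hi=[16, 17] (size 2, min 16) -> median=15.5
Step 5: insert 29 -> lo=[14, 15, 16] (size 3, max 16) hi=[17, 29] (size 2, min 17) -> median=16
Step 6: insert 33 -> lo=[14, 15, 16] (size 3, max 16) hi=[17, 29, 33] (size 3, min 17) -> median=16.5
Step 7: insert 24 -> lo=[14, 15, 16, 17] (size 4, max 17) hi=[24, 29, 33] (size 3, min 24) -> median=17

Answer: 15 16 15 15.5 16 16.5 17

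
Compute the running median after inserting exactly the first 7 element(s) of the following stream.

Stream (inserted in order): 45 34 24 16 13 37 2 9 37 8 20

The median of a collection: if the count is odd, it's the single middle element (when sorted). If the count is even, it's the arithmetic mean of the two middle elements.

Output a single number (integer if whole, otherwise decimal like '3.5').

Step 1: insert 45 -> lo=[45] (size 1, max 45) hi=[] (size 0) -> median=45
Step 2: insert 34 -> lo=[34] (size 1, max 34) hi=[45] (size 1, min 45) -> median=39.5
Step 3: insert 24 -> lo=[24, 34] (size 2, max 34) hi=[45] (size 1, min 45) -> median=34
Step 4: insert 16 -> lo=[16, 24] (size 2, max 24) hi=[34, 45] (size 2, min 34) -> median=29
Step 5: insert 13 -> lo=[13, 16, 24] (size 3, max 24) hi=[34, 45] (size 2, min 34) -> median=24
Step 6: insert 37 -> lo=[13, 16, 24] (size 3, max 24) hi=[34, 37, 45] (size 3, min 34) -> median=29
Step 7: insert 2 -> lo=[2, 13, 16, 24] (size 4, max 24) hi=[34, 37, 45] (size 3, min 34) -> median=24

Answer: 24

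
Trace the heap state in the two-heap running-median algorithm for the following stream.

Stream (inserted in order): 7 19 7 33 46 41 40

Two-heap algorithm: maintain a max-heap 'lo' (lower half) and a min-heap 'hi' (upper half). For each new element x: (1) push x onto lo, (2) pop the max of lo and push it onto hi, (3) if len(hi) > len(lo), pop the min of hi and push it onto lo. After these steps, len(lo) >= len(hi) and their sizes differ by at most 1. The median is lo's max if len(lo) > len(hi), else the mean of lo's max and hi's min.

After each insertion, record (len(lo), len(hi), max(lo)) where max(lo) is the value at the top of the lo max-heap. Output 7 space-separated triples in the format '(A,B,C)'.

Step 1: insert 7 -> lo=[7] hi=[] -> (len(lo)=1, len(hi)=0, max(lo)=7)
Step 2: insert 19 -> lo=[7] hi=[19] -> (len(lo)=1, len(hi)=1, max(lo)=7)
Step 3: insert 7 -> lo=[7, 7] hi=[19] -> (len(lo)=2, len(hi)=1, max(lo)=7)
Step 4: insert 33 -> lo=[7, 7] hi=[19, 33] -> (len(lo)=2, len(hi)=2, max(lo)=7)
Step 5: insert 46 -> lo=[7, 7, 19] hi=[33, 46] -> (len(lo)=3, len(hi)=2, max(lo)=19)
Step 6: insert 41 -> lo=[7, 7, 19] hi=[33, 41, 46] -> (len(lo)=3, len(hi)=3, max(lo)=19)
Step 7: insert 40 -> lo=[7, 7, 19, 33] hi=[40, 41, 46] -> (len(lo)=4, len(hi)=3, max(lo)=33)

Answer: (1,0,7) (1,1,7) (2,1,7) (2,2,7) (3,2,19) (3,3,19) (4,3,33)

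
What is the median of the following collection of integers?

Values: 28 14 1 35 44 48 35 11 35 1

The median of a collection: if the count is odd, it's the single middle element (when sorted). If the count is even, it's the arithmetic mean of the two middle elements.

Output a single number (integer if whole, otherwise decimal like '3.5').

Step 1: insert 28 -> lo=[28] (size 1, max 28) hi=[] (size 0) -> median=28
Step 2: insert 14 -> lo=[14] (size 1, max 14) hi=[28] (size 1, min 28) -> median=21
Step 3: insert 1 -> lo=[1, 14] (size 2, max 14) hi=[28] (size 1, min 28) -> median=14
Step 4: insert 35 -> lo=[1, 14] (size 2, max 14) hi=[28, 35] (size 2, min 28) -> median=21
Step 5: insert 44 -> lo=[1, 14, 28] (size 3, max 28) hi=[35, 44] (size 2, min 35) -> median=28
Step 6: insert 48 -> lo=[1, 14, 28] (size 3, max 28) hi=[35, 44, 48] (size 3, min 35) -> median=31.5
Step 7: insert 35 -> lo=[1, 14, 28, 35] (size 4, max 35) hi=[35, 44, 48] (size 3, min 35) -> median=35
Step 8: insert 11 -> lo=[1, 11, 14, 28] (size 4, max 28) hi=[35, 35, 44, 48] (size 4, min 35) -> median=31.5
Step 9: insert 35 -> lo=[1, 11, 14, 28, 35] (size 5, max 35) hi=[35, 35, 44, 48] (size 4, min 35) -> median=35
Step 10: insert 1 -> lo=[1, 1, 11, 14, 28] (size 5, max 28) hi=[35, 35, 35, 44, 48] (size 5, min 35) -> median=31.5

Answer: 31.5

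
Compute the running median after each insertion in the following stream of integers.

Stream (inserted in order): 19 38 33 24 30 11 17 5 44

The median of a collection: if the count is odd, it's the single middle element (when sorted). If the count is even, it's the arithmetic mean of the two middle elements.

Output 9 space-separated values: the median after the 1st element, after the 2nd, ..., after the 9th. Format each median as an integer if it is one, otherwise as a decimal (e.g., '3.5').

Step 1: insert 19 -> lo=[19] (size 1, max 19) hi=[] (size 0) -> median=19
Step 2: insert 38 -> lo=[19] (size 1, max 19) hi=[38] (size 1, min 38) -> median=28.5
Step 3: insert 33 -> lo=[19, 33] (size 2, max 33) hi=[38] (size 1, min 38) -> median=33
Step 4: insert 24 -> lo=[19, 24] (size 2, max 24) hi=[33, 38] (size 2, min 33) -> median=28.5
Step 5: insert 30 -> lo=[19, 24, 30] (size 3, max 30) hi=[33, 38] (size 2, min 33) -> median=30
Step 6: insert 11 -> lo=[11, 19, 24] (size 3, max 24) hi=[30, 33, 38] (size 3, min 30) -> median=27
Step 7: insert 17 -> lo=[11, 17, 19, 24] (size 4, max 24) hi=[30, 33, 38] (size 3, min 30) -> median=24
Step 8: insert 5 -> lo=[5, 11, 17, 19] (size 4, max 19) hi=[24, 30, 33, 38] (size 4, min 24) -> median=21.5
Step 9: insert 44 -> lo=[5, 11, 17, 19, 24] (size 5, max 24) hi=[30, 33, 38, 44] (size 4, min 30) -> median=24

Answer: 19 28.5 33 28.5 30 27 24 21.5 24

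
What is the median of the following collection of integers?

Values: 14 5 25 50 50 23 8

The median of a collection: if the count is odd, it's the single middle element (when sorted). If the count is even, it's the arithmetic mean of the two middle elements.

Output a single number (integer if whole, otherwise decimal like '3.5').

Answer: 23

Derivation:
Step 1: insert 14 -> lo=[14] (size 1, max 14) hi=[] (size 0) -> median=14
Step 2: insert 5 -> lo=[5] (size 1, max 5) hi=[14] (size 1, min 14) -> median=9.5
Step 3: insert 25 -> lo=[5, 14] (size 2, max 14) hi=[25] (size 1, min 25) -> median=14
Step 4: insert 50 -> lo=[5, 14] (size 2, max 14) hi=[25, 50] (size 2, min 25) -> median=19.5
Step 5: insert 50 -> lo=[5, 14, 25] (size 3, max 25) hi=[50, 50] (size 2, min 50) -> median=25
Step 6: insert 23 -> lo=[5, 14, 23] (size 3, max 23) hi=[25, 50, 50] (size 3, min 25) -> median=24
Step 7: insert 8 -> lo=[5, 8, 14, 23] (size 4, max 23) hi=[25, 50, 50] (size 3, min 25) -> median=23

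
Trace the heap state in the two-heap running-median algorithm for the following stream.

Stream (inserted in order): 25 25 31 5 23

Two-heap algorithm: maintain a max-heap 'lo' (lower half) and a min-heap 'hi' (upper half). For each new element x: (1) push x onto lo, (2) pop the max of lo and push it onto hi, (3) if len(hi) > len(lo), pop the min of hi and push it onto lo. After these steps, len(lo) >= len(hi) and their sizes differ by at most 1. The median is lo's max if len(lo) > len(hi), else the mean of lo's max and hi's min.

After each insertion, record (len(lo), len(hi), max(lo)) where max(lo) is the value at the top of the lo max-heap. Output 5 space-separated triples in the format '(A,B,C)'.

Answer: (1,0,25) (1,1,25) (2,1,25) (2,2,25) (3,2,25)

Derivation:
Step 1: insert 25 -> lo=[25] hi=[] -> (len(lo)=1, len(hi)=0, max(lo)=25)
Step 2: insert 25 -> lo=[25] hi=[25] -> (len(lo)=1, len(hi)=1, max(lo)=25)
Step 3: insert 31 -> lo=[25, 25] hi=[31] -> (len(lo)=2, len(hi)=1, max(lo)=25)
Step 4: insert 5 -> lo=[5, 25] hi=[25, 31] -> (len(lo)=2, len(hi)=2, max(lo)=25)
Step 5: insert 23 -> lo=[5, 23, 25] hi=[25, 31] -> (len(lo)=3, len(hi)=2, max(lo)=25)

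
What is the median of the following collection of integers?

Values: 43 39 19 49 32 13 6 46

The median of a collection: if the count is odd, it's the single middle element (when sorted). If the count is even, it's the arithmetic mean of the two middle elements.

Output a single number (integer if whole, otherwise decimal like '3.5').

Answer: 35.5

Derivation:
Step 1: insert 43 -> lo=[43] (size 1, max 43) hi=[] (size 0) -> median=43
Step 2: insert 39 -> lo=[39] (size 1, max 39) hi=[43] (size 1, min 43) -> median=41
Step 3: insert 19 -> lo=[19, 39] (size 2, max 39) hi=[43] (size 1, min 43) -> median=39
Step 4: insert 49 -> lo=[19, 39] (size 2, max 39) hi=[43, 49] (size 2, min 43) -> median=41
Step 5: insert 32 -> lo=[19, 32, 39] (size 3, max 39) hi=[43, 49] (size 2, min 43) -> median=39
Step 6: insert 13 -> lo=[13, 19, 32] (size 3, max 32) hi=[39, 43, 49] (size 3, min 39) -> median=35.5
Step 7: insert 6 -> lo=[6, 13, 19, 32] (size 4, max 32) hi=[39, 43, 49] (size 3, min 39) -> median=32
Step 8: insert 46 -> lo=[6, 13, 19, 32] (size 4, max 32) hi=[39, 43, 46, 49] (size 4, min 39) -> median=35.5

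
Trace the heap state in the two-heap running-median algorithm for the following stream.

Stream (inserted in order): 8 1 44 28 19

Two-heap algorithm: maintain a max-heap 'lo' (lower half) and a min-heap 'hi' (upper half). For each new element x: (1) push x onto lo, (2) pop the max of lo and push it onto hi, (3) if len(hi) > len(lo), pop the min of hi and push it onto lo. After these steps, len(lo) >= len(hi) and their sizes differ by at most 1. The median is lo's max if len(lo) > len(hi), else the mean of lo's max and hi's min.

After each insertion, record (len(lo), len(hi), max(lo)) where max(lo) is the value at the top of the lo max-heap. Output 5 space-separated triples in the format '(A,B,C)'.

Step 1: insert 8 -> lo=[8] hi=[] -> (len(lo)=1, len(hi)=0, max(lo)=8)
Step 2: insert 1 -> lo=[1] hi=[8] -> (len(lo)=1, len(hi)=1, max(lo)=1)
Step 3: insert 44 -> lo=[1, 8] hi=[44] -> (len(lo)=2, len(hi)=1, max(lo)=8)
Step 4: insert 28 -> lo=[1, 8] hi=[28, 44] -> (len(lo)=2, len(hi)=2, max(lo)=8)
Step 5: insert 19 -> lo=[1, 8, 19] hi=[28, 44] -> (len(lo)=3, len(hi)=2, max(lo)=19)

Answer: (1,0,8) (1,1,1) (2,1,8) (2,2,8) (3,2,19)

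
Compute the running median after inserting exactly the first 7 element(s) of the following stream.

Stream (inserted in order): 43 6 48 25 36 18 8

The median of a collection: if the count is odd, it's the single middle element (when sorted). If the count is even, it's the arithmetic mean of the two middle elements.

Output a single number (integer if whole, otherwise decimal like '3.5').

Step 1: insert 43 -> lo=[43] (size 1, max 43) hi=[] (size 0) -> median=43
Step 2: insert 6 -> lo=[6] (size 1, max 6) hi=[43] (size 1, min 43) -> median=24.5
Step 3: insert 48 -> lo=[6, 43] (size 2, max 43) hi=[48] (size 1, min 48) -> median=43
Step 4: insert 25 -> lo=[6, 25] (size 2, max 25) hi=[43, 48] (size 2, min 43) -> median=34
Step 5: insert 36 -> lo=[6, 25, 36] (size 3, max 36) hi=[43, 48] (size 2, min 43) -> median=36
Step 6: insert 18 -> lo=[6, 18, 25] (size 3, max 25) hi=[36, 43, 48] (size 3, min 36) -> median=30.5
Step 7: insert 8 -> lo=[6, 8, 18, 25] (size 4, max 25) hi=[36, 43, 48] (size 3, min 36) -> median=25

Answer: 25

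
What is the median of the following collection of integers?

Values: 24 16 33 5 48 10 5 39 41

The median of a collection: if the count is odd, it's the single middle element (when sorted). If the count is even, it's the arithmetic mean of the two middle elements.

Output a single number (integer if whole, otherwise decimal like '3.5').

Answer: 24

Derivation:
Step 1: insert 24 -> lo=[24] (size 1, max 24) hi=[] (size 0) -> median=24
Step 2: insert 16 -> lo=[16] (size 1, max 16) hi=[24] (size 1, min 24) -> median=20
Step 3: insert 33 -> lo=[16, 24] (size 2, max 24) hi=[33] (size 1, min 33) -> median=24
Step 4: insert 5 -> lo=[5, 16] (size 2, max 16) hi=[24, 33] (size 2, min 24) -> median=20
Step 5: insert 48 -> lo=[5, 16, 24] (size 3, max 24) hi=[33, 48] (size 2, min 33) -> median=24
Step 6: insert 10 -> lo=[5, 10, 16] (size 3, max 16) hi=[24, 33, 48] (size 3, min 24) -> median=20
Step 7: insert 5 -> lo=[5, 5, 10, 16] (size 4, max 16) hi=[24, 33, 48] (size 3, min 24) -> median=16
Step 8: insert 39 -> lo=[5, 5, 10, 16] (size 4, max 16) hi=[24, 33, 39, 48] (size 4, min 24) -> median=20
Step 9: insert 41 -> lo=[5, 5, 10, 16, 24] (size 5, max 24) hi=[33, 39, 41, 48] (size 4, min 33) -> median=24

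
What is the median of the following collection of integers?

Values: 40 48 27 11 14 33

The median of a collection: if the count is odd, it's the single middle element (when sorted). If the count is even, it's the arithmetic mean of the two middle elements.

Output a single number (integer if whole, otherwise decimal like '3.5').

Step 1: insert 40 -> lo=[40] (size 1, max 40) hi=[] (size 0) -> median=40
Step 2: insert 48 -> lo=[40] (size 1, max 40) hi=[48] (size 1, min 48) -> median=44
Step 3: insert 27 -> lo=[27, 40] (size 2, max 40) hi=[48] (size 1, min 48) -> median=40
Step 4: insert 11 -> lo=[11, 27] (size 2, max 27) hi=[40, 48] (size 2, min 40) -> median=33.5
Step 5: insert 14 -> lo=[11, 14, 27] (size 3, max 27) hi=[40, 48] (size 2, min 40) -> median=27
Step 6: insert 33 -> lo=[11, 14, 27] (size 3, max 27) hi=[33, 40, 48] (size 3, min 33) -> median=30

Answer: 30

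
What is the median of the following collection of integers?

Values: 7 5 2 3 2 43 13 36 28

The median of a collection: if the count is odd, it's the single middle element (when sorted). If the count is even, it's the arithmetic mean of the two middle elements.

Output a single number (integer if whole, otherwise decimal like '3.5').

Answer: 7

Derivation:
Step 1: insert 7 -> lo=[7] (size 1, max 7) hi=[] (size 0) -> median=7
Step 2: insert 5 -> lo=[5] (size 1, max 5) hi=[7] (size 1, min 7) -> median=6
Step 3: insert 2 -> lo=[2, 5] (size 2, max 5) hi=[7] (size 1, min 7) -> median=5
Step 4: insert 3 -> lo=[2, 3] (size 2, max 3) hi=[5, 7] (size 2, min 5) -> median=4
Step 5: insert 2 -> lo=[2, 2, 3] (size 3, max 3) hi=[5, 7] (size 2, min 5) -> median=3
Step 6: insert 43 -> lo=[2, 2, 3] (size 3, max 3) hi=[5, 7, 43] (size 3, min 5) -> median=4
Step 7: insert 13 -> lo=[2, 2, 3, 5] (size 4, max 5) hi=[7, 13, 43] (size 3, min 7) -> median=5
Step 8: insert 36 -> lo=[2, 2, 3, 5] (size 4, max 5) hi=[7, 13, 36, 43] (size 4, min 7) -> median=6
Step 9: insert 28 -> lo=[2, 2, 3, 5, 7] (size 5, max 7) hi=[13, 28, 36, 43] (size 4, min 13) -> median=7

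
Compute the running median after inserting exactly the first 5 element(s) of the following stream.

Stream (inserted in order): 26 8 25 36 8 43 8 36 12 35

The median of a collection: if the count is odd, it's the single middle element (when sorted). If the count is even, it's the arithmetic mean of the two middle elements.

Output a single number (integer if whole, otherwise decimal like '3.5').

Answer: 25

Derivation:
Step 1: insert 26 -> lo=[26] (size 1, max 26) hi=[] (size 0) -> median=26
Step 2: insert 8 -> lo=[8] (size 1, max 8) hi=[26] (size 1, min 26) -> median=17
Step 3: insert 25 -> lo=[8, 25] (size 2, max 25) hi=[26] (size 1, min 26) -> median=25
Step 4: insert 36 -> lo=[8, 25] (size 2, max 25) hi=[26, 36] (size 2, min 26) -> median=25.5
Step 5: insert 8 -> lo=[8, 8, 25] (size 3, max 25) hi=[26, 36] (size 2, min 26) -> median=25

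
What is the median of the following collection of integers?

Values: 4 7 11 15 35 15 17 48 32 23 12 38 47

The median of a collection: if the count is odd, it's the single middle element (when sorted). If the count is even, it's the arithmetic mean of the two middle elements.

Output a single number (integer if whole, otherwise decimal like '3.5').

Step 1: insert 4 -> lo=[4] (size 1, max 4) hi=[] (size 0) -> median=4
Step 2: insert 7 -> lo=[4] (size 1, max 4) hi=[7] (size 1, min 7) -> median=5.5
Step 3: insert 11 -> lo=[4, 7] (size 2, max 7) hi=[11] (size 1, min 11) -> median=7
Step 4: insert 15 -> lo=[4, 7] (size 2, max 7) hi=[11, 15] (size 2, min 11) -> median=9
Step 5: insert 35 -> lo=[4, 7, 11] (size 3, max 11) hi=[15, 35] (size 2, min 15) -> median=11
Step 6: insert 15 -> lo=[4, 7, 11] (size 3, max 11) hi=[15, 15, 35] (size 3, min 15) -> median=13
Step 7: insert 17 -> lo=[4, 7, 11, 15] (size 4, max 15) hi=[15, 17, 35] (size 3, min 15) -> median=15
Step 8: insert 48 -> lo=[4, 7, 11, 15] (size 4, max 15) hi=[15, 17, 35, 48] (size 4, min 15) -> median=15
Step 9: insert 32 -> lo=[4, 7, 11, 15, 15] (size 5, max 15) hi=[17, 32, 35, 48] (size 4, min 17) -> median=15
Step 10: insert 23 -> lo=[4, 7, 11, 15, 15] (size 5, max 15) hi=[17, 23, 32, 35, 48] (size 5, min 17) -> median=16
Step 11: insert 12 -> lo=[4, 7, 11, 12, 15, 15] (size 6, max 15) hi=[17, 23, 32, 35, 48] (size 5, min 17) -> median=15
Step 12: insert 38 -> lo=[4, 7, 11, 12, 15, 15] (size 6, max 15) hi=[17, 23, 32, 35, 38, 48] (size 6, min 17) -> median=16
Step 13: insert 47 -> lo=[4, 7, 11, 12, 15, 15, 17] (size 7, max 17) hi=[23, 32, 35, 38, 47, 48] (size 6, min 23) -> median=17

Answer: 17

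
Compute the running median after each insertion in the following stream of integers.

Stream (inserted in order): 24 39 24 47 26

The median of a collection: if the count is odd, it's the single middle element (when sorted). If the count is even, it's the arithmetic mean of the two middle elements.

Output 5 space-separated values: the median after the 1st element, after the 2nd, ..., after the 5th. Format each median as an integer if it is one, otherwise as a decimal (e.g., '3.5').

Step 1: insert 24 -> lo=[24] (size 1, max 24) hi=[] (size 0) -> median=24
Step 2: insert 39 -> lo=[24] (size 1, max 24) hi=[39] (size 1, min 39) -> median=31.5
Step 3: insert 24 -> lo=[24, 24] (size 2, max 24) hi=[39] (size 1, min 39) -> median=24
Step 4: insert 47 -> lo=[24, 24] (size 2, max 24) hi=[39, 47] (size 2, min 39) -> median=31.5
Step 5: insert 26 -> lo=[24, 24, 26] (size 3, max 26) hi=[39, 47] (size 2, min 39) -> median=26

Answer: 24 31.5 24 31.5 26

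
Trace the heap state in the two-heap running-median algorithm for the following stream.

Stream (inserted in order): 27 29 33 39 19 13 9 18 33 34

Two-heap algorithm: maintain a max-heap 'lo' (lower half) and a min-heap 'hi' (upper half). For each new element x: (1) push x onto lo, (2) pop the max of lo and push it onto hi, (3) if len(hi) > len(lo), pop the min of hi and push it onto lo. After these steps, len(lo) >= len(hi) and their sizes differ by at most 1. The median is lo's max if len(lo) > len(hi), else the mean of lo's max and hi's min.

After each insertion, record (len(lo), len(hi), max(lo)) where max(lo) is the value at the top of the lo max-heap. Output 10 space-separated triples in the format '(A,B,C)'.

Step 1: insert 27 -> lo=[27] hi=[] -> (len(lo)=1, len(hi)=0, max(lo)=27)
Step 2: insert 29 -> lo=[27] hi=[29] -> (len(lo)=1, len(hi)=1, max(lo)=27)
Step 3: insert 33 -> lo=[27, 29] hi=[33] -> (len(lo)=2, len(hi)=1, max(lo)=29)
Step 4: insert 39 -> lo=[27, 29] hi=[33, 39] -> (len(lo)=2, len(hi)=2, max(lo)=29)
Step 5: insert 19 -> lo=[19, 27, 29] hi=[33, 39] -> (len(lo)=3, len(hi)=2, max(lo)=29)
Step 6: insert 13 -> lo=[13, 19, 27] hi=[29, 33, 39] -> (len(lo)=3, len(hi)=3, max(lo)=27)
Step 7: insert 9 -> lo=[9, 13, 19, 27] hi=[29, 33, 39] -> (len(lo)=4, len(hi)=3, max(lo)=27)
Step 8: insert 18 -> lo=[9, 13, 18, 19] hi=[27, 29, 33, 39] -> (len(lo)=4, len(hi)=4, max(lo)=19)
Step 9: insert 33 -> lo=[9, 13, 18, 19, 27] hi=[29, 33, 33, 39] -> (len(lo)=5, len(hi)=4, max(lo)=27)
Step 10: insert 34 -> lo=[9, 13, 18, 19, 27] hi=[29, 33, 33, 34, 39] -> (len(lo)=5, len(hi)=5, max(lo)=27)

Answer: (1,0,27) (1,1,27) (2,1,29) (2,2,29) (3,2,29) (3,3,27) (4,3,27) (4,4,19) (5,4,27) (5,5,27)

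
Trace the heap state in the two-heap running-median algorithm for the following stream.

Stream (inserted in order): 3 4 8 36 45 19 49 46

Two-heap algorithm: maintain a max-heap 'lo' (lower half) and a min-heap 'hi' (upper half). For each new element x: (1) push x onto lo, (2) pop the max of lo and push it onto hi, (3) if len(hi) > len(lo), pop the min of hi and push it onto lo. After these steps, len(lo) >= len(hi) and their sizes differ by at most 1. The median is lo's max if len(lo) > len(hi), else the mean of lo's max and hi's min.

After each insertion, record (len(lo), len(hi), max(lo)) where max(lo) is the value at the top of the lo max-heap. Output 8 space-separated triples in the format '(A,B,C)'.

Answer: (1,0,3) (1,1,3) (2,1,4) (2,2,4) (3,2,8) (3,3,8) (4,3,19) (4,4,19)

Derivation:
Step 1: insert 3 -> lo=[3] hi=[] -> (len(lo)=1, len(hi)=0, max(lo)=3)
Step 2: insert 4 -> lo=[3] hi=[4] -> (len(lo)=1, len(hi)=1, max(lo)=3)
Step 3: insert 8 -> lo=[3, 4] hi=[8] -> (len(lo)=2, len(hi)=1, max(lo)=4)
Step 4: insert 36 -> lo=[3, 4] hi=[8, 36] -> (len(lo)=2, len(hi)=2, max(lo)=4)
Step 5: insert 45 -> lo=[3, 4, 8] hi=[36, 45] -> (len(lo)=3, len(hi)=2, max(lo)=8)
Step 6: insert 19 -> lo=[3, 4, 8] hi=[19, 36, 45] -> (len(lo)=3, len(hi)=3, max(lo)=8)
Step 7: insert 49 -> lo=[3, 4, 8, 19] hi=[36, 45, 49] -> (len(lo)=4, len(hi)=3, max(lo)=19)
Step 8: insert 46 -> lo=[3, 4, 8, 19] hi=[36, 45, 46, 49] -> (len(lo)=4, len(hi)=4, max(lo)=19)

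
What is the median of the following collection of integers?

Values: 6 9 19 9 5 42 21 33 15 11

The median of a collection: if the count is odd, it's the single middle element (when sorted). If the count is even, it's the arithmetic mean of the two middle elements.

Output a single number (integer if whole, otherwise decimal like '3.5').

Step 1: insert 6 -> lo=[6] (size 1, max 6) hi=[] (size 0) -> median=6
Step 2: insert 9 -> lo=[6] (size 1, max 6) hi=[9] (size 1, min 9) -> median=7.5
Step 3: insert 19 -> lo=[6, 9] (size 2, max 9) hi=[19] (size 1, min 19) -> median=9
Step 4: insert 9 -> lo=[6, 9] (size 2, max 9) hi=[9, 19] (size 2, min 9) -> median=9
Step 5: insert 5 -> lo=[5, 6, 9] (size 3, max 9) hi=[9, 19] (size 2, min 9) -> median=9
Step 6: insert 42 -> lo=[5, 6, 9] (size 3, max 9) hi=[9, 19, 42] (size 3, min 9) -> median=9
Step 7: insert 21 -> lo=[5, 6, 9, 9] (size 4, max 9) hi=[19, 21, 42] (size 3, min 19) -> median=9
Step 8: insert 33 -> lo=[5, 6, 9, 9] (size 4, max 9) hi=[19, 21, 33, 42] (size 4, min 19) -> median=14
Step 9: insert 15 -> lo=[5, 6, 9, 9, 15] (size 5, max 15) hi=[19, 21, 33, 42] (size 4, min 19) -> median=15
Step 10: insert 11 -> lo=[5, 6, 9, 9, 11] (size 5, max 11) hi=[15, 19, 21, 33, 42] (size 5, min 15) -> median=13

Answer: 13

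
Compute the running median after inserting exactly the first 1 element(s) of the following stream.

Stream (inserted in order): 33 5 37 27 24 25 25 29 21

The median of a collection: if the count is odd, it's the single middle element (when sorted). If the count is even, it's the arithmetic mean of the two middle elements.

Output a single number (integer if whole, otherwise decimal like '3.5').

Answer: 33

Derivation:
Step 1: insert 33 -> lo=[33] (size 1, max 33) hi=[] (size 0) -> median=33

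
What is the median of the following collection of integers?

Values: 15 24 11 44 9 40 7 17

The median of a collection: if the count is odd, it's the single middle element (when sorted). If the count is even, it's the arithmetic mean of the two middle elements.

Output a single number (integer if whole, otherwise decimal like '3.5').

Answer: 16

Derivation:
Step 1: insert 15 -> lo=[15] (size 1, max 15) hi=[] (size 0) -> median=15
Step 2: insert 24 -> lo=[15] (size 1, max 15) hi=[24] (size 1, min 24) -> median=19.5
Step 3: insert 11 -> lo=[11, 15] (size 2, max 15) hi=[24] (size 1, min 24) -> median=15
Step 4: insert 44 -> lo=[11, 15] (size 2, max 15) hi=[24, 44] (size 2, min 24) -> median=19.5
Step 5: insert 9 -> lo=[9, 11, 15] (size 3, max 15) hi=[24, 44] (size 2, min 24) -> median=15
Step 6: insert 40 -> lo=[9, 11, 15] (size 3, max 15) hi=[24, 40, 44] (size 3, min 24) -> median=19.5
Step 7: insert 7 -> lo=[7, 9, 11, 15] (size 4, max 15) hi=[24, 40, 44] (size 3, min 24) -> median=15
Step 8: insert 17 -> lo=[7, 9, 11, 15] (size 4, max 15) hi=[17, 24, 40, 44] (size 4, min 17) -> median=16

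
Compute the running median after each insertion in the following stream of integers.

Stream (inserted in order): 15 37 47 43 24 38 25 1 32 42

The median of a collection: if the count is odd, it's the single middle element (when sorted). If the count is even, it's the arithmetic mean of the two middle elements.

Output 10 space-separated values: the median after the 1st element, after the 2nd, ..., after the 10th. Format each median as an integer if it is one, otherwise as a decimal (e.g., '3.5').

Step 1: insert 15 -> lo=[15] (size 1, max 15) hi=[] (size 0) -> median=15
Step 2: insert 37 -> lo=[15] (size 1, max 15) hi=[37] (size 1, min 37) -> median=26
Step 3: insert 47 -> lo=[15, 37] (size 2, max 37) hi=[47] (size 1, min 47) -> median=37
Step 4: insert 43 -> lo=[15, 37] (size 2, max 37) hi=[43, 47] (size 2, min 43) -> median=40
Step 5: insert 24 -> lo=[15, 24, 37] (size 3, max 37) hi=[43, 47] (size 2, min 43) -> median=37
Step 6: insert 38 -> lo=[15, 24, 37] (size 3, max 37) hi=[38, 43, 47] (size 3, min 38) -> median=37.5
Step 7: insert 25 -> lo=[15, 24, 25, 37] (size 4, max 37) hi=[38, 43, 47] (size 3, min 38) -> median=37
Step 8: insert 1 -> lo=[1, 15, 24, 25] (size 4, max 25) hi=[37, 38, 43, 47] (size 4, min 37) -> median=31
Step 9: insert 32 -> lo=[1, 15, 24, 25, 32] (size 5, max 32) hi=[37, 38, 43, 47] (size 4, min 37) -> median=32
Step 10: insert 42 -> lo=[1, 15, 24, 25, 32] (size 5, max 32) hi=[37, 38, 42, 43, 47] (size 5, min 37) -> median=34.5

Answer: 15 26 37 40 37 37.5 37 31 32 34.5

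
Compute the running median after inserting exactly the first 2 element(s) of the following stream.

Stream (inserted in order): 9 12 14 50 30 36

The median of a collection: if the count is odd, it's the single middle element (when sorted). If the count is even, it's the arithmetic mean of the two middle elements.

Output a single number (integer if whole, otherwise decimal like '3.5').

Step 1: insert 9 -> lo=[9] (size 1, max 9) hi=[] (size 0) -> median=9
Step 2: insert 12 -> lo=[9] (size 1, max 9) hi=[12] (size 1, min 12) -> median=10.5

Answer: 10.5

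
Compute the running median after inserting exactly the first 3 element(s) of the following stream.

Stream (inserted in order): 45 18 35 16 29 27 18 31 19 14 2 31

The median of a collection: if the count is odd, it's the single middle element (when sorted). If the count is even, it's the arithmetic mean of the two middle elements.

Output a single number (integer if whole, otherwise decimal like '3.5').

Step 1: insert 45 -> lo=[45] (size 1, max 45) hi=[] (size 0) -> median=45
Step 2: insert 18 -> lo=[18] (size 1, max 18) hi=[45] (size 1, min 45) -> median=31.5
Step 3: insert 35 -> lo=[18, 35] (size 2, max 35) hi=[45] (size 1, min 45) -> median=35

Answer: 35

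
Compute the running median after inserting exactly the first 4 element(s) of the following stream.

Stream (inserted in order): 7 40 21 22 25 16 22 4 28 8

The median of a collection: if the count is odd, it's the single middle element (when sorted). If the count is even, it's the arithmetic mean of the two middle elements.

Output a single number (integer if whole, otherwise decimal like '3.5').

Step 1: insert 7 -> lo=[7] (size 1, max 7) hi=[] (size 0) -> median=7
Step 2: insert 40 -> lo=[7] (size 1, max 7) hi=[40] (size 1, min 40) -> median=23.5
Step 3: insert 21 -> lo=[7, 21] (size 2, max 21) hi=[40] (size 1, min 40) -> median=21
Step 4: insert 22 -> lo=[7, 21] (size 2, max 21) hi=[22, 40] (size 2, min 22) -> median=21.5

Answer: 21.5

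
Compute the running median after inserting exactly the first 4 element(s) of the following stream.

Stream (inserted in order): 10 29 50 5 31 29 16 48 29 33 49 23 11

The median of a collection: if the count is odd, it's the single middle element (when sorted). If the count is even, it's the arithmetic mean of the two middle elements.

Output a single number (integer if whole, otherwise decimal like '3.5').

Answer: 19.5

Derivation:
Step 1: insert 10 -> lo=[10] (size 1, max 10) hi=[] (size 0) -> median=10
Step 2: insert 29 -> lo=[10] (size 1, max 10) hi=[29] (size 1, min 29) -> median=19.5
Step 3: insert 50 -> lo=[10, 29] (size 2, max 29) hi=[50] (size 1, min 50) -> median=29
Step 4: insert 5 -> lo=[5, 10] (size 2, max 10) hi=[29, 50] (size 2, min 29) -> median=19.5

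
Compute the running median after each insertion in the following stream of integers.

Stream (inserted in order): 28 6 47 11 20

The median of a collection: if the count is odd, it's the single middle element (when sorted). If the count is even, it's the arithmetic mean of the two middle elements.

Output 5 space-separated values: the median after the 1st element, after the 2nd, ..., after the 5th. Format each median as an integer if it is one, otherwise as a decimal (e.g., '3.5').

Answer: 28 17 28 19.5 20

Derivation:
Step 1: insert 28 -> lo=[28] (size 1, max 28) hi=[] (size 0) -> median=28
Step 2: insert 6 -> lo=[6] (size 1, max 6) hi=[28] (size 1, min 28) -> median=17
Step 3: insert 47 -> lo=[6, 28] (size 2, max 28) hi=[47] (size 1, min 47) -> median=28
Step 4: insert 11 -> lo=[6, 11] (size 2, max 11) hi=[28, 47] (size 2, min 28) -> median=19.5
Step 5: insert 20 -> lo=[6, 11, 20] (size 3, max 20) hi=[28, 47] (size 2, min 28) -> median=20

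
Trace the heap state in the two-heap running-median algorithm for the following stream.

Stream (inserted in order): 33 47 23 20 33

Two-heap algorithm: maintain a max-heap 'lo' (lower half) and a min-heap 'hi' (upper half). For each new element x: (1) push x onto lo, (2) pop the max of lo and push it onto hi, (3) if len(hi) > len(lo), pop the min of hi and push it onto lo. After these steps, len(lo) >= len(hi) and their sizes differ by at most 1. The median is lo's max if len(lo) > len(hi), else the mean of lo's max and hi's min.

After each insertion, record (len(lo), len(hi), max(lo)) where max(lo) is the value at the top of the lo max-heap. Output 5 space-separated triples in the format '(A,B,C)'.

Step 1: insert 33 -> lo=[33] hi=[] -> (len(lo)=1, len(hi)=0, max(lo)=33)
Step 2: insert 47 -> lo=[33] hi=[47] -> (len(lo)=1, len(hi)=1, max(lo)=33)
Step 3: insert 23 -> lo=[23, 33] hi=[47] -> (len(lo)=2, len(hi)=1, max(lo)=33)
Step 4: insert 20 -> lo=[20, 23] hi=[33, 47] -> (len(lo)=2, len(hi)=2, max(lo)=23)
Step 5: insert 33 -> lo=[20, 23, 33] hi=[33, 47] -> (len(lo)=3, len(hi)=2, max(lo)=33)

Answer: (1,0,33) (1,1,33) (2,1,33) (2,2,23) (3,2,33)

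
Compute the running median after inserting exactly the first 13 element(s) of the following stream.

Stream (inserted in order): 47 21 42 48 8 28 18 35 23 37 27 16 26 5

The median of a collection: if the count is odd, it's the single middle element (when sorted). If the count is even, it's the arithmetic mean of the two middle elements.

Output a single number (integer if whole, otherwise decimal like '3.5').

Answer: 27

Derivation:
Step 1: insert 47 -> lo=[47] (size 1, max 47) hi=[] (size 0) -> median=47
Step 2: insert 21 -> lo=[21] (size 1, max 21) hi=[47] (size 1, min 47) -> median=34
Step 3: insert 42 -> lo=[21, 42] (size 2, max 42) hi=[47] (size 1, min 47) -> median=42
Step 4: insert 48 -> lo=[21, 42] (size 2, max 42) hi=[47, 48] (size 2, min 47) -> median=44.5
Step 5: insert 8 -> lo=[8, 21, 42] (size 3, max 42) hi=[47, 48] (size 2, min 47) -> median=42
Step 6: insert 28 -> lo=[8, 21, 28] (size 3, max 28) hi=[42, 47, 48] (size 3, min 42) -> median=35
Step 7: insert 18 -> lo=[8, 18, 21, 28] (size 4, max 28) hi=[42, 47, 48] (size 3, min 42) -> median=28
Step 8: insert 35 -> lo=[8, 18, 21, 28] (size 4, max 28) hi=[35, 42, 47, 48] (size 4, min 35) -> median=31.5
Step 9: insert 23 -> lo=[8, 18, 21, 23, 28] (size 5, max 28) hi=[35, 42, 47, 48] (size 4, min 35) -> median=28
Step 10: insert 37 -> lo=[8, 18, 21, 23, 28] (size 5, max 28) hi=[35, 37, 42, 47, 48] (size 5, min 35) -> median=31.5
Step 11: insert 27 -> lo=[8, 18, 21, 23, 27, 28] (size 6, max 28) hi=[35, 37, 42, 47, 48] (size 5, min 35) -> median=28
Step 12: insert 16 -> lo=[8, 16, 18, 21, 23, 27] (size 6, max 27) hi=[28, 35, 37, 42, 47, 48] (size 6, min 28) -> median=27.5
Step 13: insert 26 -> lo=[8, 16, 18, 21, 23, 26, 27] (size 7, max 27) hi=[28, 35, 37, 42, 47, 48] (size 6, min 28) -> median=27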